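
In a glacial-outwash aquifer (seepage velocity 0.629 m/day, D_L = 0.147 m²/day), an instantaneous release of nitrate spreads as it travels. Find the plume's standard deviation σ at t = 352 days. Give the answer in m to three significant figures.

Dispersive spreading gives a Gaussian with σ² = 2Dt; advection only shifts the center.
σ = √(2 × 0.147 × 352) = 10.2 m.

10.2 m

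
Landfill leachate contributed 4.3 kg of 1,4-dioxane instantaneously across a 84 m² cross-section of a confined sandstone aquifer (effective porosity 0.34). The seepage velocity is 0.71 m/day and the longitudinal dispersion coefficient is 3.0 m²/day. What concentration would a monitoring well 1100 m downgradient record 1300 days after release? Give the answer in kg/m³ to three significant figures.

For an instantaneous plane source, C(x,t) = M/(n_e·A·√(4πDt)) · exp(−(x−vt)²/(4Dt)), with n_e·A the pore (flow) area.
Plume center vt = 0.71 × 1300 = 923 m, so the well at 1100 m is 177 m downgradient of the peak.
√(4πDt) = 221.4 m, giving peak height M/(n_e·A·√(4πDt)) = 4.3/(0.34 × 84 × 221.4) = 0.0006800 kg/m³.
(x−vt)²/(4Dt) = (177)²/(4 × 3.0 × 1300) = 2.008; exp(−2.008) = 0.1343.
C = 0.0006800 × 0.1343 = 9.13e-05 kg/m³.

9.13e-05 kg/m³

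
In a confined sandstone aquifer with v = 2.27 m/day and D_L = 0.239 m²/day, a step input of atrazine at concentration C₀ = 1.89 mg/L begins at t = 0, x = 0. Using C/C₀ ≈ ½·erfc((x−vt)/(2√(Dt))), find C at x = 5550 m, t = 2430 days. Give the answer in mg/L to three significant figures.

0.302 mg/L

For a continuous step input, C/C₀ ≈ ½·erfc((x−vt)/(2√(Dt))).
vt = 2.27 × 2430 = 5516.1 m and 2√(Dt) = 2√(0.239 × 2430) = 48.20 m.
Argument (x−vt)/(2√(Dt)) = (5550 − 5516.1)/48.20 = 0.7033; ½·erfc(0.7033) = 0.1600.
C = 1.89 × 0.1600 = 0.302 mg/L.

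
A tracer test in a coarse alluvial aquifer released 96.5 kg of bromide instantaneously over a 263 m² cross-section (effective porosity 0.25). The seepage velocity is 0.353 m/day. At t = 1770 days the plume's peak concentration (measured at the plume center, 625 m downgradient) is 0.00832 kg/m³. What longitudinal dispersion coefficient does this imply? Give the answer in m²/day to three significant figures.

At the plume center C_max = M/(n_e·A·√(4πDt)), so D = M²/(4πt·(n_e·A·C_max)²).
n_e·A·C_max = 0.25 × 263 × 0.00832 = 0.5470 kg/m.
D = 96.5²/(4π × 1770 × 0.5470²) = 1.40 m²/day.

1.40 m²/day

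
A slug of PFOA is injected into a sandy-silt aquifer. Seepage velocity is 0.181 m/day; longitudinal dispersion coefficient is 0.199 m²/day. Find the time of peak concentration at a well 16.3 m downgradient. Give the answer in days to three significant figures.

84.2 days

For the 1D instantaneous-source solution, setting ∂C/∂t = 0 at fixed x gives v²t² + 2Dt − x² = 0, so t = (√(D² + v²x²) − D)/v².
√(D² + v²x²) = √(0.199² + 0.181² × 16.3²) = 2.957; v² = 0.032761.
t = (2.957 − 0.199)/0.032761 = 84.2 days (vs. the pure-advection estimate x/v = 90.1 d).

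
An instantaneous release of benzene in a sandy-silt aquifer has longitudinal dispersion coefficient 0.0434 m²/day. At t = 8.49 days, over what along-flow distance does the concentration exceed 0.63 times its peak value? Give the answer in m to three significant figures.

The plume is Gaussian with σ = √(2Dt) = √(2 × 0.0434 × 8.49) = 0.8584 m.
C/C_peak = exp(−Δx²/(2σ²)) = 0.63 ⇒ Δx = σ·√(−2 ln 0.63) = 0.8584 × 0.9613 = 0.8252 m.
Width = 2Δx = 1.65 m.

1.65 m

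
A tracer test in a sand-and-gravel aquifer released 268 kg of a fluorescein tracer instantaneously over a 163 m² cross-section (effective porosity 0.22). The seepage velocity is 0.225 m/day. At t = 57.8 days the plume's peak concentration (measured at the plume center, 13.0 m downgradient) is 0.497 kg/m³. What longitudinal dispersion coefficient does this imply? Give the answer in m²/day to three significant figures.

0.311 m²/day

At the plume center C_max = M/(n_e·A·√(4πDt)), so D = M²/(4πt·(n_e·A·C_max)²).
n_e·A·C_max = 0.22 × 163 × 0.497 = 17.82 kg/m.
D = 268²/(4π × 57.8 × 17.82²) = 0.311 m²/day.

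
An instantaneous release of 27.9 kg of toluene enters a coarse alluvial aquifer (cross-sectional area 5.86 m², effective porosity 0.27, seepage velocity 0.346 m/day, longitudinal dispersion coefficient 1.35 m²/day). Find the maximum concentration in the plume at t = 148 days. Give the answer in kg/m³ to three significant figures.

The peak of an instantaneous 1D plume sits at x = vt; there the Gaussian factor is 1 and C_max = M/(n_e·A·√(4πDt)), where n_e·A is the pore area the mass is dissolved in.
√(4πDt) = √(4π × 1.35 × 148) = 50.11 m, so C_max = 27.9/(0.27 × 5.86 × 50.11) = 0.352 kg/m³.

0.352 kg/m³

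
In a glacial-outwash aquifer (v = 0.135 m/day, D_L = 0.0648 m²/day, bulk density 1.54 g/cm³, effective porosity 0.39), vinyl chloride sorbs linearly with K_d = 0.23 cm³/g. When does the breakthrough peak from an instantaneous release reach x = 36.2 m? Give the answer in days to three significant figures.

Retardation factor R = 1 + ρ_b·K_d/n = 1 + 1.54 × 0.23/0.39 = 1.908.
Sorption retards both mechanisms: v_R = v/R = 0.07075 m/day, D_R = D/R = 0.03396 m²/day.
Peak time from v_R²t² + 2D_R t − x² = 0: t = (√(D_R² + v_R²x²) − D_R)/v_R².
√(D_R² + v_R²x²) = √(0.03396² + 0.07075² × 36.2²) = 2.561; v_R² = 0.005006.
t = (2.561 − 0.03396)/0.005006 = 505 days.

505 days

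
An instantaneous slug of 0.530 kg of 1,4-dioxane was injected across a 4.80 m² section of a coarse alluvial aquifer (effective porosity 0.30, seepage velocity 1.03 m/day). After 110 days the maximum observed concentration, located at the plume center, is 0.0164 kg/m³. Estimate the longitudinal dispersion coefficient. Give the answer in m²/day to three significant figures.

At the plume center C_max = M/(n_e·A·√(4πDt)), so D = M²/(4πt·(n_e·A·C_max)²).
n_e·A·C_max = 0.30 × 4.80 × 0.0164 = 0.02362 kg/m.
D = 0.530²/(4π × 110 × 0.02362²) = 0.364 m²/day.

0.364 m²/day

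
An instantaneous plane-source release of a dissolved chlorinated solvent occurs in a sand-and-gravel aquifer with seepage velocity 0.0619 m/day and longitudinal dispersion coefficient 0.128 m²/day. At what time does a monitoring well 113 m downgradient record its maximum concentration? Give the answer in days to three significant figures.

For the 1D instantaneous-source solution, setting ∂C/∂t = 0 at fixed x gives v²t² + 2Dt − x² = 0, so t = (√(D² + v²x²) − D)/v².
√(D² + v²x²) = √(0.128² + 0.0619² × 113²) = 6.996; v² = 0.00383161.
t = (6.996 − 0.128)/0.00383161 = 1790 days (vs. the pure-advection estimate x/v = 1830 d).

1790 days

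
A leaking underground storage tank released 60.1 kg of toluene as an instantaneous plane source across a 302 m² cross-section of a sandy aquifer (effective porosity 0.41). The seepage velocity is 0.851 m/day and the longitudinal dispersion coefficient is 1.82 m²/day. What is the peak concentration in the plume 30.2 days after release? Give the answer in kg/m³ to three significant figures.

0.0185 kg/m³

The peak of an instantaneous 1D plume sits at x = vt; there the Gaussian factor is 1 and C_max = M/(n_e·A·√(4πDt)), where n_e·A is the pore area the mass is dissolved in.
√(4πDt) = √(4π × 1.82 × 30.2) = 26.28 m, so C_max = 60.1/(0.41 × 302 × 26.28) = 0.0185 kg/m³.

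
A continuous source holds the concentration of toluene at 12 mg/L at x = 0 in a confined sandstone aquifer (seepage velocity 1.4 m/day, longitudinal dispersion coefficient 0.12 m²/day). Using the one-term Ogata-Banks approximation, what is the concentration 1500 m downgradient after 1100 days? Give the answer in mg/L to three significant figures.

For a continuous step input, C/C₀ ≈ ½·erfc((x−vt)/(2√(Dt))).
vt = 1.4 × 1100 = 1540 m and 2√(Dt) = 2√(0.12 × 1100) = 22.98 m.
Argument (x−vt)/(2√(Dt)) = (1500 − 1540)/22.98 = -1.741; ½·erfc(-1.741) = 0.9931.
C = 12 × 0.9931 = 11.9 mg/L.

11.9 mg/L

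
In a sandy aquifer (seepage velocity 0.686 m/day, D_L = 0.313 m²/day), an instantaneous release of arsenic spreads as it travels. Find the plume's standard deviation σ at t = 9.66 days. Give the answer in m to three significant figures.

Dispersive spreading gives a Gaussian with σ² = 2Dt; advection only shifts the center.
σ = √(2 × 0.313 × 9.66) = 2.46 m.

2.46 m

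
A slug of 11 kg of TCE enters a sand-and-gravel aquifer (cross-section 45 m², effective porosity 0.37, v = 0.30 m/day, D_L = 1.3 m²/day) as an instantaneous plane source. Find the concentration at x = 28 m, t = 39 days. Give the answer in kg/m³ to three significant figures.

For an instantaneous plane source, C(x,t) = M/(n_e·A·√(4πDt)) · exp(−(x−vt)²/(4Dt)), with n_e·A the pore (flow) area.
Plume center vt = 0.30 × 39 = 11.7 m, so the well at 28 m is 16.3 m downgradient of the peak.
√(4πDt) = 25.24 m, giving peak height M/(n_e·A·√(4πDt)) = 11/(0.37 × 45 × 25.24) = 0.02618 kg/m³.
(x−vt)²/(4Dt) = (16.3)²/(4 × 1.3 × 39) = 1.310; exp(−1.310) = 0.2698.
C = 0.02618 × 0.2698 = 0.00706 kg/m³.

0.00706 kg/m³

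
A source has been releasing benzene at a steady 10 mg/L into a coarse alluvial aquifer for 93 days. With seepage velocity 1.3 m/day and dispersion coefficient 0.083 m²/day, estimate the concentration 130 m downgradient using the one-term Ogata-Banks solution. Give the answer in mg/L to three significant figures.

0.103 mg/L

For a continuous step input, C/C₀ ≈ ½·erfc((x−vt)/(2√(Dt))).
vt = 1.3 × 93 = 120.9 m and 2√(Dt) = 2√(0.083 × 93) = 5.557 m.
Argument (x−vt)/(2√(Dt)) = (130 − 120.9)/5.557 = 1.638; ½·erfc(1.638) = 0.01027.
C = 10 × 0.01027 = 0.103 mg/L.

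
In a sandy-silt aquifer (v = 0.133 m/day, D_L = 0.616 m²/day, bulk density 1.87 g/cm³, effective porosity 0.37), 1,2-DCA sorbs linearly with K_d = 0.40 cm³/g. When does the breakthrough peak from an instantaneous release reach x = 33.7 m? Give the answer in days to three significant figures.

Retardation factor R = 1 + ρ_b·K_d/n = 1 + 1.87 × 0.40/0.37 = 3.022.
Sorption retards both mechanisms: v_R = v/R = 0.04401 m/day, D_R = D/R = 0.2038 m²/day.
Peak time from v_R²t² + 2D_R t − x² = 0: t = (√(D_R² + v_R²x²) − D_R)/v_R².
√(D_R² + v_R²x²) = √(0.2038² + 0.04401² × 33.7²) = 1.497; v_R² = 0.001937.
t = (1.497 − 0.2038)/0.001937 = 668 days.

668 days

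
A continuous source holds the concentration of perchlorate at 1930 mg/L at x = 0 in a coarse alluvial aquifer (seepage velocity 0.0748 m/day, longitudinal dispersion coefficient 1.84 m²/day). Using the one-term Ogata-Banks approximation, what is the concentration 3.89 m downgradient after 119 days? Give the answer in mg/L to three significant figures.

1150 mg/L

For a continuous step input, C/C₀ ≈ ½·erfc((x−vt)/(2√(Dt))).
vt = 0.0748 × 119 = 8.9012 m and 2√(Dt) = 2√(1.84 × 119) = 29.59 m.
Argument (x−vt)/(2√(Dt)) = (3.89 − 8.9012)/29.59 = -0.1694; ½·erfc(-0.1694) = 0.5947.
C = 1930 × 0.5947 = 1150 mg/L.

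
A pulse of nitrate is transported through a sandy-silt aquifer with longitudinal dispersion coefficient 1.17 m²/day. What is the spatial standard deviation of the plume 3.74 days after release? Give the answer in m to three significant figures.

Dispersive spreading gives a Gaussian with σ² = 2Dt; advection only shifts the center.
σ = √(2 × 1.17 × 3.74) = 2.96 m.

2.96 m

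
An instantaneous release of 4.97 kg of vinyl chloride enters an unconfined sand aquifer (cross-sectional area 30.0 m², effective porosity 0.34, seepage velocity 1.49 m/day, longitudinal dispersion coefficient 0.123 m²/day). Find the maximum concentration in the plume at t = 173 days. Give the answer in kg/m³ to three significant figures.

The peak of an instantaneous 1D plume sits at x = vt; there the Gaussian factor is 1 and C_max = M/(n_e·A·√(4πDt)), where n_e·A is the pore area the mass is dissolved in.
√(4πDt) = √(4π × 0.123 × 173) = 16.35 m, so C_max = 4.97/(0.34 × 30.0 × 16.35) = 0.0298 kg/m³.

0.0298 kg/m³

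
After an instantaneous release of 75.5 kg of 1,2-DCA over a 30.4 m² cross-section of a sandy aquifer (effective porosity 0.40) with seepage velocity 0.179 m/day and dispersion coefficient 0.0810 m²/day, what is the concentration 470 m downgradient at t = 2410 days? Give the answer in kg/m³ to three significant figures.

0.0186 kg/m³

For an instantaneous plane source, C(x,t) = M/(n_e·A·√(4πDt)) · exp(−(x−vt)²/(4Dt)), with n_e·A the pore (flow) area.
Plume center vt = 0.179 × 2410 = 431.39 m, so the well at 470 m is 38.61 m downgradient of the peak.
√(4πDt) = 49.53 m, giving peak height M/(n_e·A·√(4πDt)) = 75.5/(0.40 × 30.4 × 49.53) = 0.1254 kg/m³.
(x−vt)²/(4Dt) = (38.61)²/(4 × 0.0810 × 2410) = 1.909; exp(−1.909) = 0.1482.
C = 0.1254 × 0.1482 = 0.0186 kg/m³.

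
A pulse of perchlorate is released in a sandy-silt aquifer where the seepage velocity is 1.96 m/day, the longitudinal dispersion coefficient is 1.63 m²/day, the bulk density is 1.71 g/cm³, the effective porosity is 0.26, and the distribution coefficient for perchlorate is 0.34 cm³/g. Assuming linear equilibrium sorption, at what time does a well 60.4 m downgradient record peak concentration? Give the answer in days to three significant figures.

98.4 days

Retardation factor R = 1 + ρ_b·K_d/n = 1 + 1.71 × 0.34/0.26 = 3.236.
Sorption retards both mechanisms: v_R = v/R = 0.6057 m/day, D_R = D/R = 0.5037 m²/day.
Peak time from v_R²t² + 2D_R t − x² = 0: t = (√(D_R² + v_R²x²) − D_R)/v_R².
√(D_R² + v_R²x²) = √(0.5037² + 0.6057² × 60.4²) = 36.59; v_R² = 0.3669.
t = (36.59 − 0.5037)/0.3669 = 98.4 days.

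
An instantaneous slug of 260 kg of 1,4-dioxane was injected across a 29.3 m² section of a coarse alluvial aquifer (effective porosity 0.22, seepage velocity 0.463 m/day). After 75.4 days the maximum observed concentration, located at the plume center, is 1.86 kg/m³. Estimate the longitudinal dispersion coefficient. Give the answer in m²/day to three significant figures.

At the plume center C_max = M/(n_e·A·√(4πDt)), so D = M²/(4πt·(n_e·A·C_max)²).
n_e·A·C_max = 0.22 × 29.3 × 1.86 = 11.99 kg/m.
D = 260²/(4π × 75.4 × 11.99²) = 0.496 m²/day.

0.496 m²/day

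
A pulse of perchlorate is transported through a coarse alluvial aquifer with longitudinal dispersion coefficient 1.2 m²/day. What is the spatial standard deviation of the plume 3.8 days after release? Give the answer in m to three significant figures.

Dispersive spreading gives a Gaussian with σ² = 2Dt; advection only shifts the center.
σ = √(2 × 1.2 × 3.8) = 3.02 m.

3.02 m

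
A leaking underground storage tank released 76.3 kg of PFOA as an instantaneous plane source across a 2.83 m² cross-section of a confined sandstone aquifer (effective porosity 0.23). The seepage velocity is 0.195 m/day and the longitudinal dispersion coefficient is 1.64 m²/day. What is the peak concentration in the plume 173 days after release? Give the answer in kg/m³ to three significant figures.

The peak of an instantaneous 1D plume sits at x = vt; there the Gaussian factor is 1 and C_max = M/(n_e·A·√(4πDt)), where n_e·A is the pore area the mass is dissolved in.
√(4πDt) = √(4π × 1.64 × 173) = 59.71 m, so C_max = 76.3/(0.23 × 2.83 × 59.71) = 1.96 kg/m³.

1.96 kg/m³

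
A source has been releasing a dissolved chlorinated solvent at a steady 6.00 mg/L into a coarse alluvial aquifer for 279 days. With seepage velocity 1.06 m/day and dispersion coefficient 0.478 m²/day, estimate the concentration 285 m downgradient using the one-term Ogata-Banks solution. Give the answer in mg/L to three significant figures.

For a continuous step input, C/C₀ ≈ ½·erfc((x−vt)/(2√(Dt))).
vt = 1.06 × 279 = 295.74 m and 2√(Dt) = 2√(0.478 × 279) = 23.10 m.
Argument (x−vt)/(2√(Dt)) = (285 − 295.74)/23.10 = -0.4649; ½·erfc(-0.4649) = 0.7446.
C = 6.00 × 0.7446 = 4.47 mg/L.

4.47 mg/L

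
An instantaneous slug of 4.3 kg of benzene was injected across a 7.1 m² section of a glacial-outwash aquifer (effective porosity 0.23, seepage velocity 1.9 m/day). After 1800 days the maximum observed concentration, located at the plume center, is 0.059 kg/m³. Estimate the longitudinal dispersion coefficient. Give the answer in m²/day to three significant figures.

0.0881 m²/day

At the plume center C_max = M/(n_e·A·√(4πDt)), so D = M²/(4πt·(n_e·A·C_max)²).
n_e·A·C_max = 0.23 × 7.1 × 0.059 = 0.09635 kg/m.
D = 4.3²/(4π × 1800 × 0.09635²) = 0.0881 m²/day.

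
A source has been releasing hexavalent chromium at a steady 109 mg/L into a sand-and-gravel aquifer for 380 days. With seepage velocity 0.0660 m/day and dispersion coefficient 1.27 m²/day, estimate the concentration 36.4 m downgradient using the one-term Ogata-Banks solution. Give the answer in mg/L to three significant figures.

For a continuous step input, C/C₀ ≈ ½·erfc((x−vt)/(2√(Dt))).
vt = 0.0660 × 380 = 25.08 m and 2√(Dt) = 2√(1.27 × 380) = 43.94 m.
Argument (x−vt)/(2√(Dt)) = (36.4 − 25.08)/43.94 = 0.2576; ½·erfc(0.2576) = 0.3578.
C = 109 × 0.3578 = 39.0 mg/L.

39.0 mg/L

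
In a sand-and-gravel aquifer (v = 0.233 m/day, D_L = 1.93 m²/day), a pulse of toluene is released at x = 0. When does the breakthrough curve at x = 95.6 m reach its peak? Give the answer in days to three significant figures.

For the 1D instantaneous-source solution, setting ∂C/∂t = 0 at fixed x gives v²t² + 2Dt − x² = 0, so t = (√(D² + v²x²) − D)/v².
√(D² + v²x²) = √(1.93² + 0.233² × 95.6²) = 22.36; v² = 0.054289.
t = (22.36 − 1.93)/0.054289 = 376 days (vs. the pure-advection estimate x/v = 410 d).

376 days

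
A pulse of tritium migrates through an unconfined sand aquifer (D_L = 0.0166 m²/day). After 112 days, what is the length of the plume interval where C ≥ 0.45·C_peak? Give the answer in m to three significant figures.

The plume is Gaussian with σ = √(2Dt) = √(2 × 0.0166 × 112) = 1.928 m.
C/C_peak = exp(−Δx²/(2σ²)) = 0.45 ⇒ Δx = σ·√(−2 ln 0.45) = 1.928 × 1.264 = 2.437 m.
Width = 2Δx = 4.87 m.

4.87 m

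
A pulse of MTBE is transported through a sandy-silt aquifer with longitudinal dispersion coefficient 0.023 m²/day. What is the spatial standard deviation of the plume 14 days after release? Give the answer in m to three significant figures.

0.802 m

Dispersive spreading gives a Gaussian with σ² = 2Dt; advection only shifts the center.
σ = √(2 × 0.023 × 14) = 0.802 m.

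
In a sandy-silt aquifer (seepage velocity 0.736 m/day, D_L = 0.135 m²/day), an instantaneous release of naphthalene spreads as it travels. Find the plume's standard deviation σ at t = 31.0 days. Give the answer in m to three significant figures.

2.89 m

Dispersive spreading gives a Gaussian with σ² = 2Dt; advection only shifts the center.
σ = √(2 × 0.135 × 31.0) = 2.89 m.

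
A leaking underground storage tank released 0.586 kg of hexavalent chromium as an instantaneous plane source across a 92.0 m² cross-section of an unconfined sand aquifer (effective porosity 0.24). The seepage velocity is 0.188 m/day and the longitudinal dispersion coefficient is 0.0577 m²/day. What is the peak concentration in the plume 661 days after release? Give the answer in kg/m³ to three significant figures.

0.00121 kg/m³

The peak of an instantaneous 1D plume sits at x = vt; there the Gaussian factor is 1 and C_max = M/(n_e·A·√(4πDt)), where n_e·A is the pore area the mass is dissolved in.
√(4πDt) = √(4π × 0.0577 × 661) = 21.89 m, so C_max = 0.586/(0.24 × 92.0 × 21.89) = 0.00121 kg/m³.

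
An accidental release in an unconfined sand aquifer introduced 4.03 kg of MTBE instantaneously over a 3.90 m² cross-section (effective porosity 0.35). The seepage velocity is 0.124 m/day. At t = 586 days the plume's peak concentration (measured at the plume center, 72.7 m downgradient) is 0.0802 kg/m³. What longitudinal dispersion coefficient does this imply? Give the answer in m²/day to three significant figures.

0.184 m²/day

At the plume center C_max = M/(n_e·A·√(4πDt)), so D = M²/(4πt·(n_e·A·C_max)²).
n_e·A·C_max = 0.35 × 3.90 × 0.0802 = 0.1095 kg/m.
D = 4.03²/(4π × 586 × 0.1095²) = 0.184 m²/day.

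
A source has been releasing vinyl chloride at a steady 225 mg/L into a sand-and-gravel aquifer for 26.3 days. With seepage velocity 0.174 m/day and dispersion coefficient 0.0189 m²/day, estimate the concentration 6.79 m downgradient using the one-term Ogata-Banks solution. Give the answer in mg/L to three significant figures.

For a continuous step input, C/C₀ ≈ ½·erfc((x−vt)/(2√(Dt))).
vt = 0.174 × 26.3 = 4.5762 m and 2√(Dt) = 2√(0.0189 × 26.3) = 1.410 m.
Argument (x−vt)/(2√(Dt)) = (6.79 − 4.5762)/1.410 = 1.570; ½·erfc(1.570) = 0.01320.
C = 225 × 0.01320 = 2.97 mg/L.

2.97 mg/L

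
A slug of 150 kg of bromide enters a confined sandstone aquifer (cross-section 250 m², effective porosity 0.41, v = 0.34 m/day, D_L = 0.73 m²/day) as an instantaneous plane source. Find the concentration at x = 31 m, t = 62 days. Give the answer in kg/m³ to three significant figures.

For an instantaneous plane source, C(x,t) = M/(n_e·A·√(4πDt)) · exp(−(x−vt)²/(4Dt)), with n_e·A the pore (flow) area.
Plume center vt = 0.34 × 62 = 21.08 m, so the well at 31 m is 9.92 m downgradient of the peak.
√(4πDt) = 23.85 m, giving peak height M/(n_e·A·√(4πDt)) = 150/(0.41 × 250 × 23.85) = 0.06136 kg/m³.
(x−vt)²/(4Dt) = (9.92)²/(4 × 0.73 × 62) = 0.5436; exp(−0.5436) = 0.5807.
C = 0.06136 × 0.5807 = 0.0356 kg/m³.

0.0356 kg/m³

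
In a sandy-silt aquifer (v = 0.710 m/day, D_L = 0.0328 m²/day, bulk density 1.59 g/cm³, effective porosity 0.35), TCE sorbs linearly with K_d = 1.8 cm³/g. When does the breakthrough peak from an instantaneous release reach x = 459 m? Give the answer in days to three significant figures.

5930 days

Retardation factor R = 1 + ρ_b·K_d/n = 1 + 1.59 × 1.8/0.35 = 9.177.
Sorption retards both mechanisms: v_R = v/R = 0.07737 m/day, D_R = D/R = 0.003574 m²/day.
Peak time from v_R²t² + 2D_R t − x² = 0: t = (√(D_R² + v_R²x²) − D_R)/v_R².
√(D_R² + v_R²x²) = √(0.003574² + 0.07737² × 459²) = 35.51; v_R² = 0.005986.
t = (35.51 − 0.003574)/0.005986 = 5930 days.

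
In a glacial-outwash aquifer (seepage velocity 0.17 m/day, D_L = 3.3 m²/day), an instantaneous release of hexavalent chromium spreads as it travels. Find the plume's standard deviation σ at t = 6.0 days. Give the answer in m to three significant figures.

Dispersive spreading gives a Gaussian with σ² = 2Dt; advection only shifts the center.
σ = √(2 × 3.3 × 6.0) = 6.29 m.

6.29 m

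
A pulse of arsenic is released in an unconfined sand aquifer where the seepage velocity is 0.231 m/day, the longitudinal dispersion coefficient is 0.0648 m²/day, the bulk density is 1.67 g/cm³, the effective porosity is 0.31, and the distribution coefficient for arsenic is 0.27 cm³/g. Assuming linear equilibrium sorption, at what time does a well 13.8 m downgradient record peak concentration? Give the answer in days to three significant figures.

Retardation factor R = 1 + ρ_b·K_d/n = 1 + 1.67 × 0.27/0.31 = 2.455.
Sorption retards both mechanisms: v_R = v/R = 0.09409 m/day, D_R = D/R = 0.02640 m²/day.
Peak time from v_R²t² + 2D_R t − x² = 0: t = (√(D_R² + v_R²x²) − D_R)/v_R².
√(D_R² + v_R²x²) = √(0.02640² + 0.09409² × 13.8²) = 1.299; v_R² = 0.008853.
t = (1.299 − 0.02640)/0.008853 = 144 days.

144 days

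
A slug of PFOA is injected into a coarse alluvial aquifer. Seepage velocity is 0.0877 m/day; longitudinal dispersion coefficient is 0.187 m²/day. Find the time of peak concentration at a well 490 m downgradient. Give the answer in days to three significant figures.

For the 1D instantaneous-source solution, setting ∂C/∂t = 0 at fixed x gives v²t² + 2Dt − x² = 0, so t = (√(D² + v²x²) − D)/v².
√(D² + v²x²) = √(0.187² + 0.0877² × 490²) = 42.97; v² = 0.00769129.
t = (42.97 − 0.187)/0.00769129 = 5560 days (vs. the pure-advection estimate x/v = 5590 d).

5560 days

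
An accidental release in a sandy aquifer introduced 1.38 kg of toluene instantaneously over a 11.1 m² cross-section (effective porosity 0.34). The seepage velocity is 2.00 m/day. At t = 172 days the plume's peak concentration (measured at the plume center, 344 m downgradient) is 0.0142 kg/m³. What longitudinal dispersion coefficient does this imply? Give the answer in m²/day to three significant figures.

0.307 m²/day

At the plume center C_max = M/(n_e·A·√(4πDt)), so D = M²/(4πt·(n_e·A·C_max)²).
n_e·A·C_max = 0.34 × 11.1 × 0.0142 = 0.05359 kg/m.
D = 1.38²/(4π × 172 × 0.05359²) = 0.307 m²/day.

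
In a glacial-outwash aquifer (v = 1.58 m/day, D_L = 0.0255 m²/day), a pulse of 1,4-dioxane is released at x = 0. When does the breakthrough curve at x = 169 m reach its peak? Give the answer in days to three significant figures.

107 days

For the 1D instantaneous-source solution, setting ∂C/∂t = 0 at fixed x gives v²t² + 2Dt − x² = 0, so t = (√(D² + v²x²) − D)/v².
√(D² + v²x²) = √(0.0255² + 1.58² × 169²) = 267.0; v² = 2.4964.
t = (267.0 − 0.0255)/2.4964 = 107 days (vs. the pure-advection estimate x/v = 107 d).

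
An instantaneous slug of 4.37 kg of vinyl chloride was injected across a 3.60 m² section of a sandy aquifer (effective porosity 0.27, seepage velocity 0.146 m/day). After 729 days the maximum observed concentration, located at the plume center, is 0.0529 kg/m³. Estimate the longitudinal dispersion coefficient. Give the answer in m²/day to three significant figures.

At the plume center C_max = M/(n_e·A·√(4πDt)), so D = M²/(4πt·(n_e·A·C_max)²).
n_e·A·C_max = 0.27 × 3.60 × 0.0529 = 0.05142 kg/m.
D = 4.37²/(4π × 729 × 0.05142²) = 0.788 m²/day.

0.788 m²/day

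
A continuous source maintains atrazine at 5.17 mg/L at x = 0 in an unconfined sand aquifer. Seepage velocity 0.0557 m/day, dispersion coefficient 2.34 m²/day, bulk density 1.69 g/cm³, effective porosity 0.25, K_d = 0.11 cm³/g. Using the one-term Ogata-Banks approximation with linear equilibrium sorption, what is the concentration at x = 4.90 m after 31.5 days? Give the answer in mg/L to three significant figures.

Retardation factor R = 1 + ρ_b·K_d/n = 1 + 1.69 × 0.11/0.25 = 1.744.
Sorption retards both mechanisms: v_R = v/R = 0.03194 m/day, D_R = D/R = 1.342 m²/day.
v_R·t = 0.03194 × 31.5 = 1.00611 m; 2√(D_R t) = 13.00 m; argument = (4.90 − 1.00611)/13.00 = 0.2995.
C = C₀ × ½·erfc(0.2995) = 5.17 × 0.3359 = 1.74 mg/L.

1.74 mg/L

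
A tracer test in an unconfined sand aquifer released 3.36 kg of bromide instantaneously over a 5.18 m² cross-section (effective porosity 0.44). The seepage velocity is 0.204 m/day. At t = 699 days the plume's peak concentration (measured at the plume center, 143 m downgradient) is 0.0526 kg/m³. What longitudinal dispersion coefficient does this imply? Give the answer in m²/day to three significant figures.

At the plume center C_max = M/(n_e·A·√(4πDt)), so D = M²/(4πt·(n_e·A·C_max)²).
n_e·A·C_max = 0.44 × 5.18 × 0.0526 = 0.1199 kg/m.
D = 3.36²/(4π × 699 × 0.1199²) = 0.0894 m²/day.

0.0894 m²/day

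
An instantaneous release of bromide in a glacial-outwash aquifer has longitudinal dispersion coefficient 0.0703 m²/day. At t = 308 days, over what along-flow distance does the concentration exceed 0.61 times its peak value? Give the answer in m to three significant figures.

13.1 m

The plume is Gaussian with σ = √(2Dt) = √(2 × 0.0703 × 308) = 6.581 m.
C/C_peak = exp(−Δx²/(2σ²)) = 0.61 ⇒ Δx = σ·√(−2 ln 0.61) = 6.581 × 0.9943 = 6.543 m.
Width = 2Δx = 13.1 m.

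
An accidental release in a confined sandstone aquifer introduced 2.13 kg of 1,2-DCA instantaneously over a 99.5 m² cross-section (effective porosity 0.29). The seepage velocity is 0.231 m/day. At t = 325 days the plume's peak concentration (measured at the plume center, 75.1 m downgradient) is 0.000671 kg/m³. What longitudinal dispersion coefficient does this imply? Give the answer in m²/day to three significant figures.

At the plume center C_max = M/(n_e·A·√(4πDt)), so D = M²/(4πt·(n_e·A·C_max)²).
n_e·A·C_max = 0.29 × 99.5 × 0.000671 = 0.01936 kg/m.
D = 2.13²/(4π × 325 × 0.01936²) = 2.96 m²/day.

2.96 m²/day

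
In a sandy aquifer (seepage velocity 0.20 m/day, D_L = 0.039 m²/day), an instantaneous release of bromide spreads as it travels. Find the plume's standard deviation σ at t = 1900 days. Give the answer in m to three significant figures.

Dispersive spreading gives a Gaussian with σ² = 2Dt; advection only shifts the center.
σ = √(2 × 0.039 × 1900) = 12.2 m.

12.2 m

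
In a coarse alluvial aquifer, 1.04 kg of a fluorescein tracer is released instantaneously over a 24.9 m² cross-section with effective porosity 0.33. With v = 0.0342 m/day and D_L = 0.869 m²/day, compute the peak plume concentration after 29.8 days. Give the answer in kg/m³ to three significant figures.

0.00702 kg/m³

The peak of an instantaneous 1D plume sits at x = vt; there the Gaussian factor is 1 and C_max = M/(n_e·A·√(4πDt)), where n_e·A is the pore area the mass is dissolved in.
√(4πDt) = √(4π × 0.869 × 29.8) = 18.04 m, so C_max = 1.04/(0.33 × 24.9 × 18.04) = 0.00702 kg/m³.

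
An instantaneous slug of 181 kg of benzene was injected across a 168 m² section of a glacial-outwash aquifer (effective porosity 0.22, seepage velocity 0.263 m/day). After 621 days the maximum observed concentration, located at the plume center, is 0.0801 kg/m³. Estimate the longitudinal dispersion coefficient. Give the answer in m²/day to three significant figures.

0.479 m²/day

At the plume center C_max = M/(n_e·A·√(4πDt)), so D = M²/(4πt·(n_e·A·C_max)²).
n_e·A·C_max = 0.22 × 168 × 0.0801 = 2.960 kg/m.
D = 181²/(4π × 621 × 2.960²) = 0.479 m²/day.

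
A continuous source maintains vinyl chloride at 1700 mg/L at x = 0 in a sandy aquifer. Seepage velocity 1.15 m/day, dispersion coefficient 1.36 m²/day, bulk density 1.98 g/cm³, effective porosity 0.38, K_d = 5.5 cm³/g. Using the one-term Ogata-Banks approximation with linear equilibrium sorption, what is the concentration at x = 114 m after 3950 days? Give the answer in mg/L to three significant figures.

1670 mg/L

Retardation factor R = 1 + ρ_b·K_d/n = 1 + 1.98 × 5.5/0.38 = 29.66.
Sorption retards both mechanisms: v_R = v/R = 0.03877 m/day, D_R = D/R = 0.04585 m²/day.
v_R·t = 0.03877 × 3950 = 153.1415 m; 2√(D_R t) = 26.92 m; argument = (114 − 153.1415)/26.92 = -1.454.
C = C₀ × ½·erfc(-1.454) = 1700 × 0.9801 = 1670 mg/L.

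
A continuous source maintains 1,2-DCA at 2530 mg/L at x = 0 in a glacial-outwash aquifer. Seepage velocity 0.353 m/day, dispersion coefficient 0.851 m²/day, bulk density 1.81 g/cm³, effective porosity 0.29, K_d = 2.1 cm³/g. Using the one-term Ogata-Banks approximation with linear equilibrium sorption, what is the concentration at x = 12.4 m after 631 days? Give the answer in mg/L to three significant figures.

Retardation factor R = 1 + ρ_b·K_d/n = 1 + 1.81 × 2.1/0.29 = 14.11.
Sorption retards both mechanisms: v_R = v/R = 0.02502 m/day, D_R = D/R = 0.06031 m²/day.
v_R·t = 0.02502 × 631 = 15.78762 m; 2√(D_R t) = 12.34 m; argument = (12.4 − 15.78762)/12.34 = -0.2745.
C = C₀ × ½·erfc(-0.2745) = 2530 × 0.6511 = 1650 mg/L.

1650 mg/L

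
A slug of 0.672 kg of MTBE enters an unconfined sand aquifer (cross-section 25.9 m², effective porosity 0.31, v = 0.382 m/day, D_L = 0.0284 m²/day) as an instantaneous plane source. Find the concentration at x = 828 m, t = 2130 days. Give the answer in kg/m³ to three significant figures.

For an instantaneous plane source, C(x,t) = M/(n_e·A·√(4πDt)) · exp(−(x−vt)²/(4Dt)), with n_e·A the pore (flow) area.
Plume center vt = 0.382 × 2130 = 813.66 m, so the well at 828 m is 14.34 m downgradient of the peak.
√(4πDt) = 27.57 m, giving peak height M/(n_e·A·√(4πDt)) = 0.672/(0.31 × 25.9 × 27.57) = 0.003036 kg/m³.
(x−vt)²/(4Dt) = (14.34)²/(4 × 0.0284 × 2130) = 0.8498; exp(−0.8498) = 0.4275.
C = 0.003036 × 0.4275 = 0.00130 kg/m³.

0.00130 kg/m³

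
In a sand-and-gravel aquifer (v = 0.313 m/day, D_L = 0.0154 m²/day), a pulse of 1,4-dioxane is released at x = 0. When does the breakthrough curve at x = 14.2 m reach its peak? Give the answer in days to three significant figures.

45.2 days

For the 1D instantaneous-source solution, setting ∂C/∂t = 0 at fixed x gives v²t² + 2Dt − x² = 0, so t = (√(D² + v²x²) − D)/v².
√(D² + v²x²) = √(0.0154² + 0.313² × 14.2²) = 4.445; v² = 0.097969.
t = (4.445 − 0.0154)/0.097969 = 45.2 days (vs. the pure-advection estimate x/v = 45.4 d).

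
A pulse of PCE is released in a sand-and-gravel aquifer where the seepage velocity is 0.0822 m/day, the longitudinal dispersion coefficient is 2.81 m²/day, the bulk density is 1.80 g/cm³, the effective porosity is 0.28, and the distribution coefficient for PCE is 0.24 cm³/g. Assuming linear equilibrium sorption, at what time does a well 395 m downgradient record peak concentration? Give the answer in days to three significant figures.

11200 days

Retardation factor R = 1 + ρ_b·K_d/n = 1 + 1.80 × 0.24/0.28 = 2.543.
Sorption retards both mechanisms: v_R = v/R = 0.03232 m/day, D_R = D/R = 1.105 m²/day.
Peak time from v_R²t² + 2D_R t − x² = 0: t = (√(D_R² + v_R²x²) − D_R)/v_R².
√(D_R² + v_R²x²) = √(1.105² + 0.03232² × 395²) = 12.81; v_R² = 0.001045.
t = (12.81 − 1.105)/0.001045 = 11200 days.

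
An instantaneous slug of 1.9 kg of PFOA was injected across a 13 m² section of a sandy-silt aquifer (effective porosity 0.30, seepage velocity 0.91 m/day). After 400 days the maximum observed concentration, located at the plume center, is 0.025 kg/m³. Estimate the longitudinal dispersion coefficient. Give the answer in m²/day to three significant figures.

At the plume center C_max = M/(n_e·A·√(4πDt)), so D = M²/(4πt·(n_e·A·C_max)²).
n_e·A·C_max = 0.30 × 13 × 0.025 = 0.09750 kg/m.
D = 1.9²/(4π × 400 × 0.09750²) = 0.0755 m²/day.

0.0755 m²/day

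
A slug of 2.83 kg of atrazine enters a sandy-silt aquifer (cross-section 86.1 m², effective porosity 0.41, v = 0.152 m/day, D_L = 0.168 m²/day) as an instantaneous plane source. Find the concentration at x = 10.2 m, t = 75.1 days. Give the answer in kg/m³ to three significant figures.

For an instantaneous plane source, C(x,t) = M/(n_e·A·√(4πDt)) · exp(−(x−vt)²/(4Dt)), with n_e·A the pore (flow) area.
Plume center vt = 0.152 × 75.1 = 11.4152 m, so the well at 10.2 m is 1.2152 m upgradient of the peak.
√(4πDt) = 12.59 m, giving peak height M/(n_e·A·√(4πDt)) = 2.83/(0.41 × 86.1 × 12.59) = 0.006368 kg/m³.
(x−vt)²/(4Dt) = (-1.2152)²/(4 × 0.168 × 75.1) = 0.02926; exp(−0.02926) = 0.9712.
C = 0.006368 × 0.9712 = 0.00618 kg/m³.

0.00618 kg/m³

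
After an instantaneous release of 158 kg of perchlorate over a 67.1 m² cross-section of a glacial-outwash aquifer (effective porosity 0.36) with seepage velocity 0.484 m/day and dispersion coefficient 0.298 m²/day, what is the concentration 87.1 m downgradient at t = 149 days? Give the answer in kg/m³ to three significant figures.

For an instantaneous plane source, C(x,t) = M/(n_e·A·√(4πDt)) · exp(−(x−vt)²/(4Dt)), with n_e·A the pore (flow) area.
Plume center vt = 0.484 × 149 = 72.116 m, so the well at 87.1 m is 14.984 m downgradient of the peak.
√(4πDt) = 23.62 m, giving peak height M/(n_e·A·√(4πDt)) = 158/(0.36 × 67.1 × 23.62) = 0.2769 kg/m³.
(x−vt)²/(4Dt) = (14.984)²/(4 × 0.298 × 149) = 1.264; exp(−1.264) = 0.2825.
C = 0.2769 × 0.2825 = 0.0782 kg/m³.

0.0782 kg/m³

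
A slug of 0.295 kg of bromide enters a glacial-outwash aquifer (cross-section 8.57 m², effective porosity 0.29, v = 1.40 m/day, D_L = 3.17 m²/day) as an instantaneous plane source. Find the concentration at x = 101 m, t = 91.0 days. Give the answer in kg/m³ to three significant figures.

For an instantaneous plane source, C(x,t) = M/(n_e·A·√(4πDt)) · exp(−(x−vt)²/(4Dt)), with n_e·A the pore (flow) area.
Plume center vt = 1.40 × 91.0 = 127.4 m, so the well at 101 m is 26.4 m upgradient of the peak.
√(4πDt) = 60.21 m, giving peak height M/(n_e·A·√(4πDt)) = 0.295/(0.29 × 8.57 × 60.21) = 0.001971 kg/m³.
(x−vt)²/(4Dt) = (-26.4)²/(4 × 3.17 × 91.0) = 0.6040; exp(−0.6040) = 0.5466.
C = 0.001971 × 0.5466 = 0.00108 kg/m³.

0.00108 kg/m³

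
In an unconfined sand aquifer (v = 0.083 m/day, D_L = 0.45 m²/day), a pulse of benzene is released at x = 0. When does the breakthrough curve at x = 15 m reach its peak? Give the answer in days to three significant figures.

127 days

For the 1D instantaneous-source solution, setting ∂C/∂t = 0 at fixed x gives v²t² + 2Dt − x² = 0, so t = (√(D² + v²x²) − D)/v².
√(D² + v²x²) = √(0.45² + 0.083² × 15²) = 1.324; v² = 0.006889.
t = (1.324 − 0.45)/0.006889 = 127 days (vs. the pure-advection estimate x/v = 181 d).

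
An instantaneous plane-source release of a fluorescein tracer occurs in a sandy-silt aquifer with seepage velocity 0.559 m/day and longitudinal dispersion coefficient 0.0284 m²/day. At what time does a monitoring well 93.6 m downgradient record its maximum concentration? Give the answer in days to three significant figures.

167 days

For the 1D instantaneous-source solution, setting ∂C/∂t = 0 at fixed x gives v²t² + 2Dt − x² = 0, so t = (√(D² + v²x²) − D)/v².
√(D² + v²x²) = √(0.0284² + 0.559² × 93.6²) = 52.32; v² = 0.312481.
t = (52.32 − 0.0284)/0.312481 = 167 days (vs. the pure-advection estimate x/v = 167 d).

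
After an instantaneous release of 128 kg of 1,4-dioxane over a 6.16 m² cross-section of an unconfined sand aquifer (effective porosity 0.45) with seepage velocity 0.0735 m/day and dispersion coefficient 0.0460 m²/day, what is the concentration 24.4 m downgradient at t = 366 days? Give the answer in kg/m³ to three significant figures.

2.89 kg/m³

For an instantaneous plane source, C(x,t) = M/(n_e·A·√(4πDt)) · exp(−(x−vt)²/(4Dt)), with n_e·A the pore (flow) area.
Plume center vt = 0.0735 × 366 = 26.901 m, so the well at 24.4 m is 2.501 m upgradient of the peak.
√(4πDt) = 14.55 m, giving peak height M/(n_e·A·√(4πDt)) = 128/(0.45 × 6.16 × 14.55) = 3.174 kg/m³.
(x−vt)²/(4Dt) = (-2.501)²/(4 × 0.0460 × 366) = 0.09288; exp(−0.09288) = 0.9113.
C = 3.174 × 0.9113 = 2.89 kg/m³.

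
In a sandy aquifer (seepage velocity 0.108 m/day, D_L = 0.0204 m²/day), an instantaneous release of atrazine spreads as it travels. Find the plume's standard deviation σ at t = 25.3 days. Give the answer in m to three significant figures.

1.02 m

Dispersive spreading gives a Gaussian with σ² = 2Dt; advection only shifts the center.
σ = √(2 × 0.0204 × 25.3) = 1.02 m.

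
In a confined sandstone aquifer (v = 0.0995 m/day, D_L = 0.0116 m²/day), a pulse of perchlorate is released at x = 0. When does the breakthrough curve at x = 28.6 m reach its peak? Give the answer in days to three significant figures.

For the 1D instantaneous-source solution, setting ∂C/∂t = 0 at fixed x gives v²t² + 2Dt − x² = 0, so t = (√(D² + v²x²) − D)/v².
√(D² + v²x²) = √(0.0116² + 0.0995² × 28.6²) = 2.846; v² = 0.00990025.
t = (2.846 − 0.0116)/0.00990025 = 286 days (vs. the pure-advection estimate x/v = 287 d).

286 days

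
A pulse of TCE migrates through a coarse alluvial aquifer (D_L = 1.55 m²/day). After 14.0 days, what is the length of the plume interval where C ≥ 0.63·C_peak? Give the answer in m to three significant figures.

The plume is Gaussian with σ = √(2Dt) = √(2 × 1.55 × 14.0) = 6.588 m.
C/C_peak = exp(−Δx²/(2σ²)) = 0.63 ⇒ Δx = σ·√(−2 ln 0.63) = 6.588 × 0.9613 = 6.333 m.
Width = 2Δx = 12.7 m.

12.7 m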